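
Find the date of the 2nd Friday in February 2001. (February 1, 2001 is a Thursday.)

2001-02-09

February 2001 begins on a Thursday, so the first Friday is February 2 (1 day later).
The 2nd Friday is 1 weeks later: 2 + 7 = 9.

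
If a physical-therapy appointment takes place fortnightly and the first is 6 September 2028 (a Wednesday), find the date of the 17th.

18 April 2029

The 17th occurrence is 16 intervals after the first: 16 × 14 = 224 days after 6 September 2028.
September has 30 days — 24 days to the end of September leaves 200.
October has 31 days (169 left).
November has 30 days (139 left).
December has 31 days (108 left).
January has 31 days (77 left).
February has 28 days (49 left).
March has 31 days (18 left).
18 days into April → 18 April 2029.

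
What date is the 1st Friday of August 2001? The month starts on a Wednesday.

August 2001 begins on a Wednesday, so the first Friday is August 3 (2 days later).

August 3, 2001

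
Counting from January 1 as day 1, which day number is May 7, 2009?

Days in months before May: 31 + 28 + 31 + 30 = 120.
Plus 7 days into May → day 127.

127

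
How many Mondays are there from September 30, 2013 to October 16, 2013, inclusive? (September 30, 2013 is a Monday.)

3

September 30, 2013 is a Monday; the first Monday on or after it is September 30, 2013.
From September 30, 2013 to October 16, 2013: 0 + 16 = 16 days (rest of September, October).
16 ÷ 7 = 2 full weeks with remainder 2, so 2 more Mondays after the first → 3.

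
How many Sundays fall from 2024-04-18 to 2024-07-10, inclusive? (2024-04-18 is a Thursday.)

12

2024-04-18 is a Thursday; the first Sunday on or after it is 2024-04-21 (3 days later).
From 2024-04-21 to 2024-07-10: 9 + 31 + 30 + 10 = 80 days (rest of April, May, June, July).
80 ÷ 7 = 11 full weeks with remainder 3, so 11 more Sundays after the first → 12.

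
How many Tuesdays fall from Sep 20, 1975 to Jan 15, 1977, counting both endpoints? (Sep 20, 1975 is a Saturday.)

Sep 20, 1975 is a Saturday; the first Tuesday on or after it is Sep 23, 1975 (3 days later).
From Sep 23, 1975 to Jan 15, 1977: 99 + 366 + 15 = 480 days (rest of 1975, 1976, to Jan 15, 1977 in 1977).
480 ÷ 7 = 68 full weeks with remainder 4, so 68 more Tuesdays after the first → 69.

69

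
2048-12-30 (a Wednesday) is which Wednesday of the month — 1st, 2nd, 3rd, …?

5th

Day 30 falls in week ⌈30/7⌉ of the month.
Days 1–7 hold the 1st Wednesday, 8–14 the 2nd, 15–21 the 3rd, 22–28 the 4th, 29–31 the 5th.
30 is in the range for the 5th.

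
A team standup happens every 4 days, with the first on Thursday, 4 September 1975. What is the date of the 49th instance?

The 49th occurrence is 48 intervals after the first: 48 × 4 = 192 days after 4 September 1975.
September has 30 days — 26 days to the end of September leaves 166.
October has 31 days (135 left).
November has 30 days (105 left).
December has 31 days (74 left).
January has 31 days (43 left).
February has 29 days (14 left).
14 days into March → 14 March 1976.

14 March 1976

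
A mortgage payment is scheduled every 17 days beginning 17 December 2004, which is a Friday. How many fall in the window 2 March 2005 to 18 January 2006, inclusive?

19

Occurrences land 17·i days after 17 December 2004 for i = 0, 1, 2, …
2 March 2005 is 75 days after the start; 75 ÷ 17 = 4 remainder 7; since the remainder is 7, round up to i = 5. First occurrence in the window: #6 on 12 March 2005 (5×17 = 85 days in).
18 January 2006 is 397 days after the start; 397 ÷ 17 = 23 remainder 6. Last occurrence in the window: #24 on 12 January 2006.
Occurrences #6 through #24: 19 in total.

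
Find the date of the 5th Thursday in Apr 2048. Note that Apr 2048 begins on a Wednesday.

Apr 2048 begins on a Wednesday, so the first Thursday is Apr 2 (1 day later).
The 5th Thursday is 4 weeks later: 2 + 28 = 30.

Apr 30, 2048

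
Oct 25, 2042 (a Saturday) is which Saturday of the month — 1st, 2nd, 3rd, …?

Day 25 falls in week ⌈25/7⌉ of the month.
Days 1–7 hold the 1st Saturday, 8–14 the 2nd, 15–21 the 3rd, 22–28 the 4th, 29–31 the 5th.
25 is in the range for the 4th.

4th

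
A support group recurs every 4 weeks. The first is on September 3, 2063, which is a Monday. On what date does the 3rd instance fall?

The 3rd occurrence is 2 intervals after the first: 2 × 28 = 56 days after September 3, 2063.
September has 30 days — 27 days to the end of September leaves 29.
29 days into October → October 29, 2063.

October 29, 2063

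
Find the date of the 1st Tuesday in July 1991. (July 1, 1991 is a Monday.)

July 2, 1991

July 1991 begins on a Monday, so the first Tuesday is July 2 (1 day later).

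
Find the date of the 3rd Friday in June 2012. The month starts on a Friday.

June 15, 2012

June 2012 begins on a Friday, so the first Friday is June 1.
The 3rd Friday is 2 weeks later: 1 + 14 = 15.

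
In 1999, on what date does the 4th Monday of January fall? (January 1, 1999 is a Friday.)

January 25, 1999

January 1999 begins on a Friday, so the first Monday is January 4 (3 days later).
The 4th Monday is 3 weeks later: 4 + 21 = 25.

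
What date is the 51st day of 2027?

20 February 2027

January has 31 days (51 − 31 = 20 remain).
20 into February → February 20.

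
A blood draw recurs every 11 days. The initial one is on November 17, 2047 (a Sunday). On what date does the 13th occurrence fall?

The 13th occurrence is 12 intervals after the first: 12 × 11 = 132 days after November 17, 2047.
November has 30 days — 13 days to the end of November leaves 119.
December has 31 days (88 left).
January has 31 days (57 left).
February has 29 days (28 left).
28 days into March → March 28, 2048.

March 28, 2048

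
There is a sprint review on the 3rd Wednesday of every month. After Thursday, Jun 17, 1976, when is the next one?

Jun 1976 starts on a Tuesday; its first Wednesday is the 2nd, so the 3rd Wednesday is the 16th — Jun 16, 1976.
That is not after Jun 17, 1976, so look at Jul 1976.
Jul 1976 starts on a Thursday; its first Wednesday is the 7th, so the 3rd Wednesday is the 21st — Jul 21, 1976.

Jul 21, 1976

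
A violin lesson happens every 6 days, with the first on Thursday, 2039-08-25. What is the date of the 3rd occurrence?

The 3rd occurrence is 2 intervals after the first: 2 × 6 = 12 days after 2039-08-25.
August has 31 days — 6 days to the end of August leaves 6.
6 days into September → 2039-09-06.

2039-09-06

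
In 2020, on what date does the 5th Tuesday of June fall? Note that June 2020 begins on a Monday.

June 2020 begins on a Monday, so the first Tuesday is June 2 (1 day later).
The 5th Tuesday is 4 weeks later: 2 + 28 = 30.

2020-06-30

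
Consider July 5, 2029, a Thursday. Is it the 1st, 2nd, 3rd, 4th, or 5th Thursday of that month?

1st

Day 5 falls in week ⌈5/7⌉ of the month.
Days 1–7 hold the 1st Thursday, 8–14 the 2nd, 15–21 the 3rd, 22–28 the 4th, 29–31 the 5th.
5 is in the range for the 1st.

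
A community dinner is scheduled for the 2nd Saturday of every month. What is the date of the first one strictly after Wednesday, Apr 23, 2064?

Apr 2064 starts on a Tuesday; its first Saturday is the 5th, so the 2nd Saturday is the 12th — Apr 12, 2064.
That is not after Apr 23, 2064, so look at May 2064.
May 2064 starts on a Thursday; its first Saturday is the 3rd, so the 2nd Saturday is the 10th — May 10, 2064.

May 10, 2064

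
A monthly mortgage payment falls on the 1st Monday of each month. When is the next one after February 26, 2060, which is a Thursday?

February 2060 starts on a Sunday, so its 1st Monday is February 2, 2060 (1 day in).
That is not after February 26, 2060, so look at March 2060.
March 2060 starts on a Monday, so its 1st Monday is March 1, 2060.

March 1, 2060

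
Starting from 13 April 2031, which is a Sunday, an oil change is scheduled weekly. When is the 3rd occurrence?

The 3rd occurrence is 2 intervals after the first: 2 × 7 = 14 days after 13 April 2031.
14 days later is 27 April 2031.

27 April 2031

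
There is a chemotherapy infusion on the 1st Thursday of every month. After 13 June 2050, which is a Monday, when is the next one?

7 July 2050

June 2050 starts on a Wednesday, so its 1st Thursday is 2 June 2050 (1 day in).
That is not after 13 June 2050, so look at July 2050.
July 2050 starts on a Friday, so its 1st Thursday is 7 July 2050 (6 days in).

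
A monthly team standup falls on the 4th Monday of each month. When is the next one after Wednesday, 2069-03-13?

2069-03-25

March 2069 starts on a Friday; its first Monday is the 4th, so the 4th Monday is the 25th — 2069-03-25.
2069-03-25 is after 2069-03-13, so that is the next one.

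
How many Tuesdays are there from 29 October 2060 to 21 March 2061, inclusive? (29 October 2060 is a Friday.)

20

29 October 2060 is a Friday; the first Tuesday on or after it is 2 November 2060 (4 days later).
From 2 November 2060 to 21 March 2061: 28 + 31 + 31 + 28 + 21 = 139 days (rest of November, December, January, February, March).
139 ÷ 7 = 19 full weeks with remainder 6, so 19 more Tuesdays after the first → 20.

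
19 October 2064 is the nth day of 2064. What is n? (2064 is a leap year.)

Days in months before October: 31 + 29 + 31 + 30 + 31 + 30 + 31 + 31 + 30 = 274.
Plus 19 days into October → day 293.

293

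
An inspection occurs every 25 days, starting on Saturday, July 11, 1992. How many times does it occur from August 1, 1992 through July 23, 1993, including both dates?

Occurrences land 25·i days after July 11, 1992 for i = 0, 1, 2, …
August 1, 1992 is 21 days after the start; 21 ÷ 25 = 0 remainder 21; since the remainder is 21, round up to i = 1. First occurrence in the window: #2 on August 5, 1992 (1×25 = 25 days in).
July 23, 1993 is 377 days after the start; 377 ÷ 25 = 15 remainder 2. Last occurrence in the window: #16 on July 21, 1993.
Occurrences #2 through #16: 15 in total.

15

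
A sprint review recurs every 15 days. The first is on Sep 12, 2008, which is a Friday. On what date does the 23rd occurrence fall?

Aug 8, 2009

The 23rd occurrence is 22 intervals after the first: 22 × 15 = 330 days after Sep 12, 2008.
Sep has 30 days — 18 days to the end of Sep leaves 312.
Oct has 31 days (281 left).
Nov has 30 days (251 left).
Dec has 31 days (220 left).
Jan has 31 days (189 left).
Feb has 28 days (161 left).
Mar has 31 days (130 left).
Apr has 30 days (100 left).
May has 31 days (69 left).
Jun has 30 days (39 left).
Jul has 31 days (8 left).
8 days into Aug → Aug 8, 2009.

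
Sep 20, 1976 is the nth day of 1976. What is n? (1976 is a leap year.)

Days in months before Sep: 31 + 29 + 31 + 30 + 31 + 30 + 31 + 31 = 244.
Plus 20 days into Sep → day 264.

264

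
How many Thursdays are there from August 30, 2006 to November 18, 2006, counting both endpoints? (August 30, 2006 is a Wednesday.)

August 30, 2006 is a Wednesday; the first Thursday on or after it is August 31, 2006 (1 day later).
From August 31, 2006 to November 18, 2006: 0 + 30 + 31 + 18 = 79 days (rest of August, September, October, November).
79 ÷ 7 = 11 full weeks with remainder 2, so 11 more Thursdays after the first → 12.

12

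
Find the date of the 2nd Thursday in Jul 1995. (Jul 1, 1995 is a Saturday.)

Jul 13, 1995

Jul 1995 begins on a Saturday, so the first Thursday is Jul 6 (5 days later).
The 2nd Thursday is 1 weeks later: 6 + 7 = 13.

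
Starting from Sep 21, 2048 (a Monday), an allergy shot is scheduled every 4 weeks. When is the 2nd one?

The 2nd occurrence is 1 interval after the first: 1 × 28 = 28 days after Sep 21, 2048.
Sep has 30 days — 9 days to the end of Sep leaves 19.
19 days into Oct → Oct 19, 2048.

Oct 19, 2048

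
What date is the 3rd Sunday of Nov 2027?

Nov 21, 2027

The first Sunday of Nov 2027 is Nov 7.
The 3rd Sunday is 2 weeks later: 7 + 14 = 21.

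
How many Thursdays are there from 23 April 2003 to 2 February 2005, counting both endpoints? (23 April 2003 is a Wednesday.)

93

23 April 2003 is a Wednesday; the first Thursday on or after it is 24 April 2003 (1 day later).
From 24 April 2003 to 2 February 2005: 251 + 366 + 33 = 650 days (rest of 2003, 2004, to 2 February 2005 in 2005).
650 ÷ 7 = 92 full weeks with remainder 6, so 92 more Thursdays after the first → 93.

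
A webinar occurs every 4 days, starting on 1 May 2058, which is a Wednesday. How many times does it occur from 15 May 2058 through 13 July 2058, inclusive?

Occurrences land 4·i days after 1 May 2058 for i = 0, 1, 2, …
15 May 2058 is 14 days after the start; 14 ÷ 4 = 3 remainder 2; since the remainder is 2, round up to i = 4. First occurrence in the window: #5 on 17 May 2058 (4×4 = 16 days in).
13 July 2058 is 73 days after the start; 73 ÷ 4 = 18 remainder 1. Last occurrence in the window: #19 on 12 July 2058.
Occurrences #5 through #19: 15 in total.

15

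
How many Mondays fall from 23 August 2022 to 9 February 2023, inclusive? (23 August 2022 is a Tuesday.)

23 August 2022 is a Tuesday; the first Monday on or after it is 29 August 2022 (6 days later).
From 29 August 2022 to 9 February 2023: 2 + 30 + 31 + 30 + 31 + 31 + 9 = 164 days (rest of August, September, October, November, December, January, February).
164 ÷ 7 = 23 full weeks with remainder 3, so 23 more Mondays after the first → 24.

24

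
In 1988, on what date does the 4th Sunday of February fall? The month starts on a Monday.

February 28, 1988

February 1988 begins on a Monday, so the first Sunday is February 7 (6 days later).
The 4th Sunday is 3 weeks later: 7 + 21 = 28.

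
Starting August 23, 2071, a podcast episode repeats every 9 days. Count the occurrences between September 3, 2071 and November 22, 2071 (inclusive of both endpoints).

Occurrences land 9·i days after August 23, 2071 for i = 0, 1, 2, …
September 3, 2071 is 11 days after the start; 11 ÷ 9 = 1 remainder 2; since the remainder is 2, round up to i = 2. First occurrence in the window: #3 on September 10, 2071 (2×9 = 18 days in).
November 22, 2071 is 91 days after the start; 91 ÷ 9 = 10 remainder 1. Last occurrence in the window: #11 on November 21, 2071.
Occurrences #3 through #11: 9 in total.

9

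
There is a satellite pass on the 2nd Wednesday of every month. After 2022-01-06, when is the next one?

January 2022 starts on a Saturday; its first Wednesday is the 5th, so the 2nd Wednesday is the 12th — 2022-01-12.
2022-01-12 is after 2022-01-06, so that is the next one.

2022-01-12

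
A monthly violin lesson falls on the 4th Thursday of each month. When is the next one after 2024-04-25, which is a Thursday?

2024-05-23

April 2024 starts on a Monday; its first Thursday is the 4th, so the 4th Thursday is the 25th — 2024-04-25.
That is not after 2024-04-25, so look at May 2024.
May 2024 starts on a Wednesday; its first Thursday is the 2nd, so the 4th Thursday is the 23rd — 2024-05-23.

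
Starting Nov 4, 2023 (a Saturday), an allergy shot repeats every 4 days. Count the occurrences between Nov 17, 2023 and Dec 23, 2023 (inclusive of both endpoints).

Occurrences land 4·i days after Nov 4, 2023 for i = 0, 1, 2, …
Nov 17, 2023 is 13 days after the start; 13 ÷ 4 = 3 remainder 1; since the remainder is 1, round up to i = 4. First occurrence in the window: #5 on Nov 20, 2023 (4×4 = 16 days in).
Dec 23, 2023 is 49 days after the start; 49 ÷ 4 = 12 remainder 1. Last occurrence in the window: #13 on Dec 22, 2023.
Occurrences #5 through #13: 9 in total.

9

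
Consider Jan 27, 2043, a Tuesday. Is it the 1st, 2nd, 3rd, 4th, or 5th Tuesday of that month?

4th

Day 27 falls in week ⌈27/7⌉ of the month.
Days 1–7 hold the 1st Tuesday, 8–14 the 2nd, 15–21 the 3rd, 22–28 the 4th, 29–31 the 5th.
27 is in the range for the 4th.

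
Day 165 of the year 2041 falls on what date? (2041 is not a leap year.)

2041-06-14

January has 31 days (165 − 31 = 134 remain).
February has 28 days (134 − 28 = 106 remain).
March has 31 days (106 − 31 = 75 remain).
April has 30 days (75 − 30 = 45 remain).
May has 31 days (45 − 31 = 14 remain).
14 into June → June 14.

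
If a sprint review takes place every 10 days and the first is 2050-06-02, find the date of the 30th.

The 30th occurrence is 29 intervals after the first: 29 × 10 = 290 days after 2050-06-02.
June has 30 days — 28 days to the end of June leaves 262.
July has 31 days (231 left).
August has 31 days (200 left).
September has 30 days (170 left).
October has 31 days (139 left).
November has 30 days (109 left).
December has 31 days (78 left).
January has 31 days (47 left).
February has 28 days (19 left).
19 days into March → 2051-03-19.

2051-03-19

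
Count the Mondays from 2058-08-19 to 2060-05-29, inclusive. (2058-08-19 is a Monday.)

2058-08-19 is a Monday; the first Monday on or after it is 2058-08-19.
From 2058-08-19 to 2060-05-29: 134 + 365 + 150 = 649 days (rest of 2058, 2059, to 2060-05-29 in 2060).
649 ÷ 7 = 92 full weeks with remainder 5, so 92 more Mondays after the first → 93.

93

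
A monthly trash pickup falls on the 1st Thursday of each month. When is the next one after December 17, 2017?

January 4, 2018

December 2017 starts on a Friday, so its 1st Thursday is December 7, 2017 (6 days in).
That is not after December 17, 2017, so look at January 2018.
January 2018 starts on a Monday, so its 1st Thursday is January 4, 2018 (3 days in).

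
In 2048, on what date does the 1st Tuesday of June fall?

2 June 2048

June 2048 begins on a Monday, so the first Tuesday is June 2 (1 day later).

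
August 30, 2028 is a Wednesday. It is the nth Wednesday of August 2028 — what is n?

Day 30 falls in week ⌈30/7⌉ of the month.
Days 1–7 hold the 1st Wednesday, 8–14 the 2nd, 15–21 the 3rd, 22–28 the 4th, 29–31 the 5th.
30 is in the range for the 5th.

5th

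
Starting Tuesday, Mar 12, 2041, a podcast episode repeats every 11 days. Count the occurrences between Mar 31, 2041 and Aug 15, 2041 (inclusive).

13

Occurrences land 11·i days after Mar 12, 2041 for i = 0, 1, 2, …
Mar 31, 2041 is 19 days after the start; 19 ÷ 11 = 1 remainder 8; since the remainder is 8, round up to i = 2. First occurrence in the window: #3 on Apr 3, 2041 (2×11 = 22 days in).
Aug 15, 2041 is 156 days after the start; 156 ÷ 11 = 14 remainder 2. Last occurrence in the window: #15 on Aug 13, 2041.
Occurrences #3 through #15: 13 in total.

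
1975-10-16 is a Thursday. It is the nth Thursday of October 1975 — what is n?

3rd

Day 16 falls in week ⌈16/7⌉ of the month.
Days 1–7 hold the 1st Thursday, 8–14 the 2nd, 15–21 the 3rd, 22–28 the 4th, 29–31 the 5th.
16 is in the range for the 3rd.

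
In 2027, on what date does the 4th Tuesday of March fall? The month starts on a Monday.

March 23, 2027

March 2027 begins on a Monday, so the first Tuesday is March 2 (1 day later).
The 4th Tuesday is 3 weeks later: 2 + 21 = 23.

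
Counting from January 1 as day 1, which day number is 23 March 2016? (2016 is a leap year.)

83

Days in months before March: 31 + 29 = 60.
Plus 23 days into March → day 83.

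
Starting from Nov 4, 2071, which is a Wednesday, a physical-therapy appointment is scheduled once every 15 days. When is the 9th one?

The 9th occurrence is 8 intervals after the first: 8 × 15 = 120 days after Nov 4, 2071.
Nov has 30 days — 26 days to the end of Nov leaves 94.
Dec has 31 days (63 left).
Jan has 31 days (32 left).
Feb has 29 days (3 left).
3 days into Mar → Mar 3, 2072.

Mar 3, 2072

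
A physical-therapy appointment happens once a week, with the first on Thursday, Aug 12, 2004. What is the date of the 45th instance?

The 45th occurrence is 44 intervals after the first: 44 × 7 = 308 days after Aug 12, 2004.
Aug has 31 days — 19 days to the end of Aug leaves 289.
Sep has 30 days (259 left).
Oct has 31 days (228 left).
Nov has 30 days (198 left).
Dec has 31 days (167 left).
Jan has 31 days (136 left).
Feb has 28 days (108 left).
Mar has 31 days (77 left).
Apr has 30 days (47 left).
May has 31 days (16 left).
16 days into Jun → Jun 16, 2005.

Jun 16, 2005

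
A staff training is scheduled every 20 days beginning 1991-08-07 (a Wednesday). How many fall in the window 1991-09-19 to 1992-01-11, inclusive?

Occurrences land 20·i days after 1991-08-07 for i = 0, 1, 2, …
1991-09-19 is 43 days after the start; 43 ÷ 20 = 2 remainder 3; since the remainder is 3, round up to i = 3. First occurrence in the window: #4 on 1991-10-06 (3×20 = 60 days in).
1992-01-11 is 157 days after the start; 157 ÷ 20 = 7 remainder 17. Last occurrence in the window: #8 on 1991-12-25.
Occurrences #4 through #8: 5 in total.

5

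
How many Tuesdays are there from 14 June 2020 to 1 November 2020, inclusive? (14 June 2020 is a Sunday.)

14 June 2020 is a Sunday; the first Tuesday on or after it is 16 June 2020 (2 days later).
From 16 June 2020 to 1 November 2020: 14 + 31 + 31 + 30 + 31 + 1 = 138 days (rest of June, July, August, September, October, November).
138 ÷ 7 = 19 full weeks with remainder 5, so 19 more Tuesdays after the first → 20.

20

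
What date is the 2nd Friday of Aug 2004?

The first Friday of Aug 2004 is Aug 6.
The 2nd Friday is 1 weeks later: 6 + 7 = 13.

Aug 13, 2004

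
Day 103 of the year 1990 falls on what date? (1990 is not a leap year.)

Apr 13, 1990

Jan has 31 days (103 − 31 = 72 remain).
Feb has 28 days (72 − 28 = 44 remain).
Mar has 31 days (44 − 31 = 13 remain).
13 into Apr → Apr 13.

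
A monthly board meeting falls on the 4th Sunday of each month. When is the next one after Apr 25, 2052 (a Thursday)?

Apr 28, 2052

Apr 2052 starts on a Monday; its first Sunday is the 7th, so the 4th Sunday is the 28th — Apr 28, 2052.
Apr 28, 2052 is after Apr 25, 2052, so that is the next one.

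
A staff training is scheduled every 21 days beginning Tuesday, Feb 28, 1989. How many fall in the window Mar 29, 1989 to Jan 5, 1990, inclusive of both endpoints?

Occurrences land 21·i days after Feb 28, 1989 for i = 0, 1, 2, …
Mar 29, 1989 is 29 days after the start; 29 ÷ 21 = 1 remainder 8; since the remainder is 8, round up to i = 2. First occurrence in the window: #3 on Apr 11, 1989 (2×21 = 42 days in).
Jan 5, 1990 is 311 days after the start; 311 ÷ 21 = 14 remainder 17. Last occurrence in the window: #15 on Dec 19, 1989.
Occurrences #3 through #15: 13 in total.

13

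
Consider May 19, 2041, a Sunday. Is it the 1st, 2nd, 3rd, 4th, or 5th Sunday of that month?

Day 19 falls in week ⌈19/7⌉ of the month.
Days 1–7 hold the 1st Sunday, 8–14 the 2nd, 15–21 the 3rd, 22–28 the 4th, 29–31 the 5th.
19 is in the range for the 3rd.

3rd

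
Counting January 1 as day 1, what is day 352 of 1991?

Jan has 31 days (352 − 31 = 321 remain).
Feb has 28 days (321 − 28 = 293 remain).
Mar has 31 days (293 − 31 = 262 remain).
Apr has 30 days (262 − 30 = 232 remain).
May has 31 days (232 − 31 = 201 remain).
Jun has 30 days (201 − 30 = 171 remain).
Jul has 31 days (171 − 31 = 140 remain).
Aug has 31 days (140 − 31 = 109 remain).
Sep has 30 days (109 − 30 = 79 remain).
Oct has 31 days (79 − 31 = 48 remain).
Nov has 30 days (48 − 30 = 18 remain).
18 into Dec → Dec 18.

Dec 18, 1991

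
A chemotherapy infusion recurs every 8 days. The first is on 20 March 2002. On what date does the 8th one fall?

The 8th occurrence is 7 intervals after the first: 7 × 8 = 56 days after 20 March 2002.
March has 31 days — 11 days to the end of March leaves 45.
April has 30 days (15 left).
15 days into May → 15 May 2002.

15 May 2002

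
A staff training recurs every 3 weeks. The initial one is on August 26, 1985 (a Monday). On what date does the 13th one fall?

May 5, 1986

The 13th occurrence is 12 intervals after the first: 12 × 21 = 252 days after August 26, 1985.
August has 31 days — 5 days to the end of August leaves 247.
September has 30 days (217 left).
October has 31 days (186 left).
November has 30 days (156 left).
December has 31 days (125 left).
January has 31 days (94 left).
February has 28 days (66 left).
March has 31 days (35 left).
April has 30 days (5 left).
5 days into May → May 5, 1986.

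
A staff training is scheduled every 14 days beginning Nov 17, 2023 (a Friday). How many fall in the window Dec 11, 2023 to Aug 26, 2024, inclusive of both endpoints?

Occurrences land 14·i days after Nov 17, 2023 for i = 0, 1, 2, …
Dec 11, 2023 is 24 days after the start; 24 ÷ 14 = 1 remainder 10; since the remainder is 10, round up to i = 2. First occurrence in the window: #3 on Dec 15, 2023 (2×14 = 28 days in).
Aug 26, 2024 is 283 days after the start; 283 ÷ 14 = 20 remainder 3. Last occurrence in the window: #21 on Aug 23, 2024.
Occurrences #3 through #21: 19 in total.

19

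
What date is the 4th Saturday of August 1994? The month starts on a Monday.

August 1994 begins on a Monday, so the first Saturday is August 6 (5 days later).
The 4th Saturday is 3 weeks later: 6 + 21 = 27.

1994-08-27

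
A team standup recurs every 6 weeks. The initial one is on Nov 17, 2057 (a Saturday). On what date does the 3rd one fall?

Feb 9, 2058

The 3rd occurrence is 2 intervals after the first: 2 × 42 = 84 days after Nov 17, 2057.
Nov has 30 days — 13 days to the end of Nov leaves 71.
Dec has 31 days (40 left).
Jan has 31 days (9 left).
9 days into Feb → Feb 9, 2058.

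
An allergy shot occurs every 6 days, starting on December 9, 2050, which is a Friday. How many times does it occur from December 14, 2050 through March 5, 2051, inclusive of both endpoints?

Occurrences land 6·i days after December 9, 2050 for i = 0, 1, 2, …
December 14, 2050 is 5 days after the start; 5 ÷ 6 = 0 remainder 5; since the remainder is 5, round up to i = 1. First occurrence in the window: #2 on December 15, 2050 (1×6 = 6 days in).
March 5, 2051 is 86 days after the start; 86 ÷ 6 = 14 remainder 2. Last occurrence in the window: #15 on March 3, 2051.
Occurrences #2 through #15: 14 in total.

14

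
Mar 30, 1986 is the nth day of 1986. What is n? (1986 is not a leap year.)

89

Days in months before Mar: 31 + 28 = 59.
Plus 30 days into Mar → day 89.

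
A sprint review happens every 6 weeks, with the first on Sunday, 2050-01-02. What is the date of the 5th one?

The 5th occurrence is 4 intervals after the first: 4 × 42 = 168 days after 2050-01-02.
January has 31 days — 29 days to the end of January leaves 139.
February has 28 days (111 left).
March has 31 days (80 left).
April has 30 days (50 left).
May has 31 days (19 left).
19 days into June → 2050-06-19.

2050-06-19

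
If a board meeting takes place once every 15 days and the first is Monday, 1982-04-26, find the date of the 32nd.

1983-08-04

The 32nd occurrence is 31 intervals after the first: 31 × 15 = 465 days after 1982-04-26.
April has 30 days — 4 days to the end of April leaves 461.
From end of April to end of 1982 is 245 days (216 left).
January has 31 days (185 left).
February has 28 days (157 left).
March has 31 days (126 left).
April has 30 days (96 left).
May has 31 days (65 left).
June has 30 days (35 left).
July has 31 days (4 left).
4 days into August → 1983-08-04.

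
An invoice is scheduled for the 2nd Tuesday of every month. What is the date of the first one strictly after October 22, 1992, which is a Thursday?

November 10, 1992

October 1992 starts on a Thursday; its first Tuesday is the 6th, so the 2nd Tuesday is the 13th — October 13, 1992.
That is not after October 22, 1992, so look at November 1992.
November 1992 starts on a Sunday; its first Tuesday is the 3rd, so the 2nd Tuesday is the 10th — November 10, 1992.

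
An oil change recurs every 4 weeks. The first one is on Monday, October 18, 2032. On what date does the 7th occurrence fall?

The 7th occurrence is 6 intervals after the first: 6 × 28 = 168 days after October 18, 2032.
October has 31 days — 13 days to the end of October leaves 155.
November has 30 days (125 left).
December has 31 days (94 left).
January has 31 days (63 left).
February has 28 days (35 left).
March has 31 days (4 left).
4 days into April → April 4, 2033.

April 4, 2033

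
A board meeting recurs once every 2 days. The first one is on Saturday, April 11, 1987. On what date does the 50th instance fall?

The 50th occurrence is 49 intervals after the first: 49 × 2 = 98 days after April 11, 1987.
April has 30 days — 19 days to the end of April leaves 79.
May has 31 days (48 left).
June has 30 days (18 left).
18 days into July → July 18, 1987.

July 18, 1987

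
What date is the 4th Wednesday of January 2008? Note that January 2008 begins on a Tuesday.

January 2008 begins on a Tuesday, so the first Wednesday is January 2 (1 day later).
The 4th Wednesday is 3 weeks later: 2 + 21 = 23.

23 January 2008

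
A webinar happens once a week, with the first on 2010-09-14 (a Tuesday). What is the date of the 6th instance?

2010-10-19

The 6th occurrence is 5 intervals after the first: 5 × 7 = 35 days after 2010-09-14.
September has 30 days — 16 days to the end of September leaves 19.
19 days into October → 2010-10-19.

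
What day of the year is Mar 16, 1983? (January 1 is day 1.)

75

Days in months before Mar: 31 + 28 = 59.
Plus 16 days into Mar → day 75.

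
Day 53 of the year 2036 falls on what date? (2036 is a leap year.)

22 February 2036

January has 31 days (53 − 31 = 22 remain).
22 into February → February 22.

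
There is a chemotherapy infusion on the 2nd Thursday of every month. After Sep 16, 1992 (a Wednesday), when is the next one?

Sep 1992 starts on a Tuesday; its first Thursday is the 3rd, so the 2nd Thursday is the 10th — Sep 10, 1992.
That is not after Sep 16, 1992, so look at Oct 1992.
Oct 1992 starts on a Thursday; its first Thursday is the 1st, so the 2nd Thursday is the 8th — Oct 8, 1992.

Oct 8, 1992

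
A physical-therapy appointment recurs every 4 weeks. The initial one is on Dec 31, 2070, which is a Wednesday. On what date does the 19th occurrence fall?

May 18, 2072

The 19th occurrence is 18 intervals after the first: 18 × 28 = 504 days after Dec 31, 2070.
Dec has 31 days — 0 days to the end of Dec leaves 504.
2071 has 365 days (139 left).
Jan has 31 days (108 left).
Feb has 29 days (79 left).
Mar has 31 days (48 left).
Apr has 30 days (18 left).
18 days into May → May 18, 2072.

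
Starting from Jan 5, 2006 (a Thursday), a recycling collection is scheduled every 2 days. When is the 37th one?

Mar 18, 2006

The 37th occurrence is 36 intervals after the first: 36 × 2 = 72 days after Jan 5, 2006.
Jan has 31 days — 26 days to the end of Jan leaves 46.
Feb has 28 days (18 left).
18 days into Mar → Mar 18, 2006.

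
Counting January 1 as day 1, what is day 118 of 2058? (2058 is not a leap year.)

2058-04-28

January has 31 days (118 − 31 = 87 remain).
February has 28 days (87 − 28 = 59 remain).
March has 31 days (59 − 31 = 28 remain).
28 into April → April 28.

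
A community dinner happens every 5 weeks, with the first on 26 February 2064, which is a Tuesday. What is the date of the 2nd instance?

1 April 2064

The 2nd occurrence is 1 interval after the first: 1 × 35 = 35 days after 26 February 2064.
February has 29 days — 3 days to the end of February leaves 32.
March has 31 days (1 left).
1 day into April → 1 April 2064.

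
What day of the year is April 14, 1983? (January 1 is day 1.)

104

Days in months before April: 31 + 28 + 31 = 90.
Plus 14 days into April → day 104.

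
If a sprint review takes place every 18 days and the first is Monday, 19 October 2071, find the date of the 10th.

29 March 2072

The 10th occurrence is 9 intervals after the first: 9 × 18 = 162 days after 19 October 2071.
October has 31 days — 12 days to the end of October leaves 150.
November has 30 days (120 left).
December has 31 days (89 left).
January has 31 days (58 left).
February has 29 days (29 left).
29 days into March → 29 March 2072.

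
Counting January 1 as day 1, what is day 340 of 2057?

January has 31 days (340 − 31 = 309 remain).
February has 28 days (309 − 28 = 281 remain).
March has 31 days (281 − 31 = 250 remain).
April has 30 days (250 − 30 = 220 remain).
May has 31 days (220 − 31 = 189 remain).
June has 30 days (189 − 30 = 159 remain).
July has 31 days (159 − 31 = 128 remain).
August has 31 days (128 − 31 = 97 remain).
September has 30 days (97 − 30 = 67 remain).
October has 31 days (67 − 31 = 36 remain).
November has 30 days (36 − 30 = 6 remain).
6 into December → December 6.

6 December 2057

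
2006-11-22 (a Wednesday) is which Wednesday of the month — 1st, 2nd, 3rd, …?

Day 22 falls in week ⌈22/7⌉ of the month.
Days 1–7 hold the 1st Wednesday, 8–14 the 2nd, 15–21 the 3rd, 22–28 the 4th, 29–31 the 5th.
22 is in the range for the 4th.

4th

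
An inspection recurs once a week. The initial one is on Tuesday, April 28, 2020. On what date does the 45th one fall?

March 2, 2021

The 45th occurrence is 44 intervals after the first: 44 × 7 = 308 days after April 28, 2020.
April has 30 days — 2 days to the end of April leaves 306.
May has 31 days (275 left).
June has 30 days (245 left).
July has 31 days (214 left).
August has 31 days (183 left).
September has 30 days (153 left).
October has 31 days (122 left).
November has 30 days (92 left).
December has 31 days (61 left).
January has 31 days (30 left).
February has 28 days (2 left).
2 days into March → March 2, 2021.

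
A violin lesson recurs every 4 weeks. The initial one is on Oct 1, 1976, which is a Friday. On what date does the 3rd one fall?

The 3rd occurrence is 2 intervals after the first: 2 × 28 = 56 days after Oct 1, 1976.
Oct has 31 days — 30 days to the end of Oct leaves 26.
26 days into Nov → Nov 26, 1976.

Nov 26, 1976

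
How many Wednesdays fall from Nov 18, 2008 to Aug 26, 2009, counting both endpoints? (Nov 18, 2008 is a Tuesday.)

Nov 18, 2008 is a Tuesday; the first Wednesday on or after it is Nov 19, 2008 (1 day later).
From Nov 19, 2008 to Aug 26, 2009: 11 + 31 + 31 + 28 + 31 + 30 + 31 + 30 + 31 + 26 = 280 days (rest of Nov, Dec, Jan, Feb, Mar, Apr, May, Jun, Jul, Aug).
280 ÷ 7 = 40 full weeks with remainder 0, so 40 more Wednesdays after the first → 41.

41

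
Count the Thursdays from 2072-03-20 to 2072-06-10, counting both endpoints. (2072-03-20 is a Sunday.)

2072-03-20 is a Sunday; the first Thursday on or after it is 2072-03-24 (4 days later).
From 2072-03-24 to 2072-06-10: 7 + 30 + 31 + 10 = 78 days (rest of March, April, May, June).
78 ÷ 7 = 11 full weeks with remainder 1, so 11 more Thursdays after the first → 12.

12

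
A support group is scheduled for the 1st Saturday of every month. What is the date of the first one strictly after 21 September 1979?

6 October 1979

September 1979 starts on a Saturday, so its 1st Saturday is 1 September 1979.
That is not after 21 September 1979, so look at October 1979.
October 1979 starts on a Monday, so its 1st Saturday is 6 October 1979 (5 days in).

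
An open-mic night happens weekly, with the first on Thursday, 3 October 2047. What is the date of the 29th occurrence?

The 29th occurrence is 28 intervals after the first: 28 × 7 = 196 days after 3 October 2047.
October has 31 days — 28 days to the end of October leaves 168.
November has 30 days (138 left).
December has 31 days (107 left).
January has 31 days (76 left).
February has 29 days (47 left).
March has 31 days (16 left).
16 days into April → 16 April 2048.

16 April 2048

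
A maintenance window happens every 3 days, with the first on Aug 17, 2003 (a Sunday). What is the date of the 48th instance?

Jan 5, 2004

The 48th occurrence is 47 intervals after the first: 47 × 3 = 141 days after Aug 17, 2003.
Aug has 31 days — 14 days to the end of Aug leaves 127.
Sep has 30 days (97 left).
Oct has 31 days (66 left).
Nov has 30 days (36 left).
Dec has 31 days (5 left).
5 days into Jan → Jan 5, 2004.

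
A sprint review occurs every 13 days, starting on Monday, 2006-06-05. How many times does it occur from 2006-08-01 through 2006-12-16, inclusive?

Occurrences land 13·i days after 2006-06-05 for i = 0, 1, 2, …
2006-08-01 is 57 days after the start; 57 ÷ 13 = 4 remainder 5; since the remainder is 5, round up to i = 5. First occurrence in the window: #6 on 2006-08-09 (5×13 = 65 days in).
2006-12-16 is 194 days after the start; 194 ÷ 13 = 14 remainder 12. Last occurrence in the window: #15 on 2006-12-04.
Occurrences #6 through #15: 10 in total.

10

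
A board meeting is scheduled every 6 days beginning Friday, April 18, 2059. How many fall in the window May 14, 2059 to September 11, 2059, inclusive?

Occurrences land 6·i days after April 18, 2059 for i = 0, 1, 2, …
May 14, 2059 is 26 days after the start; 26 ÷ 6 = 4 remainder 2; since the remainder is 2, round up to i = 5. First occurrence in the window: #6 on May 18, 2059 (5×6 = 30 days in).
September 11, 2059 is 146 days after the start; 146 ÷ 6 = 24 remainder 2. Last occurrence in the window: #25 on September 9, 2059.
Occurrences #6 through #25: 20 in total.

20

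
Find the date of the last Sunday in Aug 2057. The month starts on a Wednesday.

Aug 2057 begins on a Wednesday, so the first Sunday is Aug 5 (4 days later).
Aug 2057 has 31 days. Adding weeks: 5, 12, 19, 26 — the last one ≤ 31 is the 26th.

Aug 26, 2057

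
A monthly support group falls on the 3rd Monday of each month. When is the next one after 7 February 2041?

February 2041 starts on a Friday; its first Monday is the 4th, so the 3rd Monday is the 18th — 18 February 2041.
18 February 2041 is after 7 February 2041, so that is the next one.

18 February 2041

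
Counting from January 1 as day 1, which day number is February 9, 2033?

40

Days in months before February: 31 = 31.
Plus 9 days into February → day 40.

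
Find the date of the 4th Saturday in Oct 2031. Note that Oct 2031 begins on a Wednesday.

Oct 25, 2031

Oct 2031 begins on a Wednesday, so the first Saturday is Oct 4 (3 days later).
The 4th Saturday is 3 weeks later: 4 + 21 = 25.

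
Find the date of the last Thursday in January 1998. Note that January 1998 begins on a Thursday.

January 1998 begins on a Thursday, so the first Thursday is January 1.
January 1998 has 31 days. Adding weeks: 1, 8, 15, 22, 29 — the last one ≤ 31 is the 29th.

1998-01-29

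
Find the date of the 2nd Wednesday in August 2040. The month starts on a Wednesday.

2040-08-08

August 2040 begins on a Wednesday, so the first Wednesday is August 1.
The 2nd Wednesday is 1 weeks later: 1 + 7 = 8.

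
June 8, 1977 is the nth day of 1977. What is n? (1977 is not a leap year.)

Days in months before June: 31 + 28 + 31 + 30 + 31 = 151.
Plus 8 days into June → day 159.

159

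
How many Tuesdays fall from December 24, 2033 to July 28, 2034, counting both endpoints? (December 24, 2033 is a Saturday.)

December 24, 2033 is a Saturday; the first Tuesday on or after it is December 27, 2033 (3 days later).
From December 27, 2033 to July 28, 2034: 4 + 31 + 28 + 31 + 30 + 31 + 30 + 28 = 213 days (rest of December, January, February, March, April, May, June, July).
213 ÷ 7 = 30 full weeks with remainder 3, so 30 more Tuesdays after the first → 31.

31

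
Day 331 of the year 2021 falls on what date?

November 27, 2021

January has 31 days (331 − 31 = 300 remain).
February has 28 days (300 − 28 = 272 remain).
March has 31 days (272 − 31 = 241 remain).
April has 30 days (241 − 30 = 211 remain).
May has 31 days (211 − 31 = 180 remain).
June has 30 days (180 − 30 = 150 remain).
July has 31 days (150 − 31 = 119 remain).
August has 31 days (119 − 31 = 88 remain).
September has 30 days (88 − 30 = 58 remain).
October has 31 days (58 − 31 = 27 remain).
27 into November → November 27.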